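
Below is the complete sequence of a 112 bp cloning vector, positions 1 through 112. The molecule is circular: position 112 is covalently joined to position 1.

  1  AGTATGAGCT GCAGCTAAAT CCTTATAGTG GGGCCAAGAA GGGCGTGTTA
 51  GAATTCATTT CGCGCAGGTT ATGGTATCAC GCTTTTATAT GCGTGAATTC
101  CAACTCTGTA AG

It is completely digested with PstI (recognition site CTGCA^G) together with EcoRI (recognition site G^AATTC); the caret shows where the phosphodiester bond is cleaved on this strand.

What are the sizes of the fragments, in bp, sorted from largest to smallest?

44, 38, 30 bp

The PstI site (CTGCAG) starts at position 9.
PstI cuts after base 5 of each site (before the last base), so after position 13.
EcoRI sites (GAATTC) start at positions 51, 95.
EcoRI cuts after the first base of each site, so after positions 51, 95.
Combined cut positions: 13, 51, 95.
Circular molecule, 3 cuts → 3 fragments:
  14–51 → 38 bp
  52–95 → 44 bp
  96–112 then 1–13 → 17 + 13 = 30 bp
Sorted largest to smallest: 44, 38, 30 bp.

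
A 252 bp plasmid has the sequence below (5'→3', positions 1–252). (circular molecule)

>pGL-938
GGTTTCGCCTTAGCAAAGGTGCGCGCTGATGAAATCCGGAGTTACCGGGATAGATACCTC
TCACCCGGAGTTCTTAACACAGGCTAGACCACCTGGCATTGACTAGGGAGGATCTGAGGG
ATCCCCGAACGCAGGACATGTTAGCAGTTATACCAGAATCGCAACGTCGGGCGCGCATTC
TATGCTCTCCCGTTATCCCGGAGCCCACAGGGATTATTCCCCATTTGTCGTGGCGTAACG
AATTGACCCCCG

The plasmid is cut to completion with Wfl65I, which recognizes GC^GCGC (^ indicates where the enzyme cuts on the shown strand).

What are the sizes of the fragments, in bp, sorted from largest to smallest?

Wfl65I sites (GCGCGC) start at positions 21, 171.
Wfl65I cuts after base 2 of each site, so after positions 22, 172.
Circular molecule, 2 cuts → 2 fragments:
  23–172 → 150 bp
  173–252 then 1–22 → 80 + 22 = 102 bp
Sorted largest to smallest: 150, 102 bp.

150, 102 bp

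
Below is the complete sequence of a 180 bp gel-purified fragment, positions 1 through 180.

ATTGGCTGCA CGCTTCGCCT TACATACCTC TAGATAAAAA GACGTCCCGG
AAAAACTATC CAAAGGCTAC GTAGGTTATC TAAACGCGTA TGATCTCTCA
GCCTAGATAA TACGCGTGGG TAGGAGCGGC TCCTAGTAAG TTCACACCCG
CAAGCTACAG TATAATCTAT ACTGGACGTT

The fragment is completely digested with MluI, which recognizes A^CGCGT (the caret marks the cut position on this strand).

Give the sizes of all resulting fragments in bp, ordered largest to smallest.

MluI sites (ACGCGT) start at positions 84, 112.
MluI cuts after the first base of each site, so after positions 84, 112.
Linear molecule, 2 cuts → 3 fragments:
  1–84 → 84 bp
  85–112 → 28 bp
  113–180 → 68 bp
Sorted largest to smallest: 84, 68, 28 bp.

84, 68, 28 bp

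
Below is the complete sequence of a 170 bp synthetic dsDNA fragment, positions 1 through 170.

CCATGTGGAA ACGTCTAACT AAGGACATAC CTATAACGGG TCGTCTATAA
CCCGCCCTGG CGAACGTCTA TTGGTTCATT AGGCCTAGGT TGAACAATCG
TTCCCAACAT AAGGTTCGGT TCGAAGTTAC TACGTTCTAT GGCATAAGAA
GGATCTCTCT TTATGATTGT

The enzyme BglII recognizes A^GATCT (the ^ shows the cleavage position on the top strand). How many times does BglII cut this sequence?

0

No occurrence of AGATCT is present in the sequence.
BglII does not cut: 0 sites.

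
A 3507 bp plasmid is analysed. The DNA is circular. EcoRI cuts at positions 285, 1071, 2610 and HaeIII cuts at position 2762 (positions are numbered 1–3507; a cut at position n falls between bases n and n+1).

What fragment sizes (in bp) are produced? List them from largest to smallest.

Combined cut positions (sorted): 285, 1071, 2610, 2762.
Circular molecule, 4 cuts → 4 fragments:
  1071 − 285 = 786 bp
  2610 − 1071 = 1539 bp
  2762 − 2610 = 152 bp
  wrap: 3507 − 2762 + 285 = 1030 bp
Sorted largest to smallest: 1539, 1030, 786, 152 bp.

1539, 1030, 786, 152 bp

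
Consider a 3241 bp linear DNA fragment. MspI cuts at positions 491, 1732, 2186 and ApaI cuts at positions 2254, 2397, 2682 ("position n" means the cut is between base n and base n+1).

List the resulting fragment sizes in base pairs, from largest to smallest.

1241, 559, 491, 454, 285, 143, 68 bp

Combined cut positions (sorted): 491, 1732, 2186, 2254, 2397, 2682.
Linear molecule, 6 cuts → 7 fragments:
  491 − 0 = 491 bp
  1732 − 491 = 1241 bp
  2186 − 1732 = 454 bp
  2254 − 2186 = 68 bp
  2397 − 2254 = 143 bp
  2682 − 2397 = 285 bp
  3241 − 2682 = 559 bp
Sorted largest to smallest: 1241, 559, 491, 454, 285, 143, 68 bp.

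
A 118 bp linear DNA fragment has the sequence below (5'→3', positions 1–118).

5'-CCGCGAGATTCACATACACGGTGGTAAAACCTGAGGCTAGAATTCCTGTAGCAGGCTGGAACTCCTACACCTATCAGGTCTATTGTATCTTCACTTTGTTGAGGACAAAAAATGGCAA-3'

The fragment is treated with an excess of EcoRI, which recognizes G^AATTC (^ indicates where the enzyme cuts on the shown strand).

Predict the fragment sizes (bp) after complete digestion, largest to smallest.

The EcoRI site (GAATTC) starts at position 40.
EcoRI cuts after the first base of each site, so after position 40.
Linear molecule, 1 cut → 2 fragments:
  1–40 → 40 bp
  41–118 → 78 bp
Sorted largest to smallest: 78, 40 bp.

78, 40 bp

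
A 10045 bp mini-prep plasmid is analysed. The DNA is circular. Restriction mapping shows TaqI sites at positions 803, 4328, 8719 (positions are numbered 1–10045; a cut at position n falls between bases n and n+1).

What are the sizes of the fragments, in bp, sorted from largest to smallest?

4391, 3525, 2129 bp

Circular molecule, 3 cuts → 3 fragments:
  4328 − 803 = 3525 bp
  8719 − 4328 = 4391 bp
  wrap: 10045 − 8719 + 803 = 2129 bp
Sorted largest to smallest: 4391, 3525, 2129 bp.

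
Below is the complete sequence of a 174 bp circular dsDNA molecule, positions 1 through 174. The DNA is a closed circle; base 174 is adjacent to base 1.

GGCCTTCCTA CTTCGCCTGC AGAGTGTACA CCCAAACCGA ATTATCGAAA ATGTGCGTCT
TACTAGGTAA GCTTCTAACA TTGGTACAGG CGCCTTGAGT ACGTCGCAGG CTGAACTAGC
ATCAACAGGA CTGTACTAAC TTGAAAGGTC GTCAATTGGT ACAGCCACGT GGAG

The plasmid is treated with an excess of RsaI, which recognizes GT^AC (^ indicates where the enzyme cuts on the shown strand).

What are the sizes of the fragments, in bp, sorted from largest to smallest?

RsaI sites (GTAC) start at positions 26, 84, 99, 133, 159.
RsaI cuts after base 2 of each site, so after positions 27, 85, 100, 134, 160.
Circular molecule, 5 cuts → 5 fragments:
  28–85 → 58 bp
  86–100 → 15 bp
  101–134 → 34 bp
  135–160 → 26 bp
  161–174 then 1–27 → 14 + 27 = 41 bp
Sorted largest to smallest: 58, 41, 34, 26, 15 bp.

58, 41, 34, 26, 15 bp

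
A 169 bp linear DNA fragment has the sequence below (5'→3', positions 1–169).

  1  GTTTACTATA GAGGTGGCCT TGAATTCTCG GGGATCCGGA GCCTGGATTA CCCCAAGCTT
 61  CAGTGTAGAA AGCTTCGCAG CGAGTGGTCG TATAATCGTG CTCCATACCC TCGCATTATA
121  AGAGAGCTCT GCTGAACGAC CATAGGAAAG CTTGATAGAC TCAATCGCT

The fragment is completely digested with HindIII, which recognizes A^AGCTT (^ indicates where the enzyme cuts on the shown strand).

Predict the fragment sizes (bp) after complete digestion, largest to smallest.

HindIII sites (AAGCTT) start at positions 55, 70, 148.
HindIII cuts after the first base of each site, so after positions 55, 70, 148.
Linear molecule, 3 cuts → 4 fragments:
  1–55 → 55 bp
  56–70 → 15 bp
  71–148 → 78 bp
  149–169 → 21 bp
Sorted largest to smallest: 78, 55, 21, 15 bp.

78, 55, 21, 15 bp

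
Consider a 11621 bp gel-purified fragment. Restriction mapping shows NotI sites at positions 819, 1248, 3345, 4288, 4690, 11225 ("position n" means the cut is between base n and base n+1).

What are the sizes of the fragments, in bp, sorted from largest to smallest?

6535, 2097, 943, 819, 429, 402, 396 bp

Linear molecule, 6 cuts → 7 fragments:
  819 − 0 = 819 bp
  1248 − 819 = 429 bp
  3345 − 1248 = 2097 bp
  4288 − 3345 = 943 bp
  4690 − 4288 = 402 bp
  11225 − 4690 = 6535 bp
  11621 − 11225 = 396 bp
Sorted largest to smallest: 6535, 2097, 943, 819, 429, 402, 396 bp.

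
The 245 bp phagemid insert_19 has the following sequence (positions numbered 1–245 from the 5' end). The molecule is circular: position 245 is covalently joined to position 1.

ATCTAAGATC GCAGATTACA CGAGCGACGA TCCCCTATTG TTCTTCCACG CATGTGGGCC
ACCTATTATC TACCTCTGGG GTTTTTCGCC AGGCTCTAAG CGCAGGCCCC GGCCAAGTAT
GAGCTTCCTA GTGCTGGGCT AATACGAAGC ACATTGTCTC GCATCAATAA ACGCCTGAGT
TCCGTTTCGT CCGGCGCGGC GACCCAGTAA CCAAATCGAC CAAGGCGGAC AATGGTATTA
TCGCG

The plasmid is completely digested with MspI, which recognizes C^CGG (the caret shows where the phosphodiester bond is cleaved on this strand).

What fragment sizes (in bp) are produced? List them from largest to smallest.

MspI sites (CCGG) start at positions 109, 191.
MspI cuts after the first base of each site, so after positions 109, 191.
Circular molecule, 2 cuts → 2 fragments:
  110–191 → 82 bp
  192–245 then 1–109 → 54 + 109 = 163 bp
Sorted largest to smallest: 163, 82 bp.

163, 82 bp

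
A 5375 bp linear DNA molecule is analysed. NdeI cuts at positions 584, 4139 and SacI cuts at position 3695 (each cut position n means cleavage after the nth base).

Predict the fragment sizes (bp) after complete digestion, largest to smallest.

3111, 1236, 584, 444 bp

Combined cut positions (sorted): 584, 3695, 4139.
Linear molecule, 3 cuts → 4 fragments:
  584 − 0 = 584 bp
  3695 − 584 = 3111 bp
  4139 − 3695 = 444 bp
  5375 − 4139 = 1236 bp
Sorted largest to smallest: 3111, 1236, 584, 444 bp.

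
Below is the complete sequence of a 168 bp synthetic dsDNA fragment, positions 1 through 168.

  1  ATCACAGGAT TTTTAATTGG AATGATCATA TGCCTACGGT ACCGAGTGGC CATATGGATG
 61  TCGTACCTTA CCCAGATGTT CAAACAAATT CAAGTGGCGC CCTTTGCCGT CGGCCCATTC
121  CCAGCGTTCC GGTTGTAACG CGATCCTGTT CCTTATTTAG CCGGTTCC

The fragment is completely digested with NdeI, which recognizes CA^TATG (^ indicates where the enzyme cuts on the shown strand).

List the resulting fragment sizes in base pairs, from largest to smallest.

116, 28, 24 bp

NdeI sites (CATATG) start at positions 27, 51.
NdeI cuts after base 2 of each site, so after positions 28, 52.
Linear molecule, 2 cuts → 3 fragments:
  1–28 → 28 bp
  29–52 → 24 bp
  53–168 → 116 bp
Sorted largest to smallest: 116, 28, 24 bp.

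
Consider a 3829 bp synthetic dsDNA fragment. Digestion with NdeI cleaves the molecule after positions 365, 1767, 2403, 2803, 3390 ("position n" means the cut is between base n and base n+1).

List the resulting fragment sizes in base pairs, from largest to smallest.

Linear molecule, 5 cuts → 6 fragments:
  365 − 0 = 365 bp
  1767 − 365 = 1402 bp
  2403 − 1767 = 636 bp
  2803 − 2403 = 400 bp
  3390 − 2803 = 587 bp
  3829 − 3390 = 439 bp
Sorted largest to smallest: 1402, 636, 587, 439, 400, 365 bp.

1402, 636, 587, 439, 400, 365 bp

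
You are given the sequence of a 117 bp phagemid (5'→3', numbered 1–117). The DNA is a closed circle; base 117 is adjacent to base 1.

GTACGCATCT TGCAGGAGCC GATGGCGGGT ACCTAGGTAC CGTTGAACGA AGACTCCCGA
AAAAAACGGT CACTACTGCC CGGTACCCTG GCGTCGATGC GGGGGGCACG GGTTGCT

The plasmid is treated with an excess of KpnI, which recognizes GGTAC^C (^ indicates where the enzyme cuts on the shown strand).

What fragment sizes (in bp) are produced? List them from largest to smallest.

KpnI sites (GGTACC) start at positions 28, 36, 82.
KpnI cuts after base 5 of each site (before the last base), so after positions 32, 40, 86.
Circular molecule, 3 cuts → 3 fragments:
  33–40 → 8 bp
  41–86 → 46 bp
  87–117 then 1–32 → 31 + 32 = 63 bp
Sorted largest to smallest: 63, 46, 8 bp.

63, 46, 8 bp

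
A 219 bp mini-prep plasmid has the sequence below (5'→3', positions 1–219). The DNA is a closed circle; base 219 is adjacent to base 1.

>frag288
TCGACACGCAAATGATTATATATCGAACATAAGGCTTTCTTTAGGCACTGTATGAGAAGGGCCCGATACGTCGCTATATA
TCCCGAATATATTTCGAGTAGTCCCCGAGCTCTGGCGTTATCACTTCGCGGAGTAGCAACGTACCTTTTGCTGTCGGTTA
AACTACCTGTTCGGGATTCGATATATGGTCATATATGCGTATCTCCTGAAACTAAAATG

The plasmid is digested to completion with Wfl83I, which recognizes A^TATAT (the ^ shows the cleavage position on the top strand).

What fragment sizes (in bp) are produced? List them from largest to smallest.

94, 58, 46, 11, 10 bp

Wfl83I sites (ATATAT) start at positions 18, 76, 87, 181, 191.
Wfl83I cuts after the first base of each site, so after positions 18, 76, 87, 181, 191.
Circular molecule, 5 cuts → 5 fragments:
  19–76 → 58 bp
  77–87 → 11 bp
  88–181 → 94 bp
  182–191 → 10 bp
  192–219 then 1–18 → 28 + 18 = 46 bp
Sorted largest to smallest: 94, 58, 46, 11, 10 bp.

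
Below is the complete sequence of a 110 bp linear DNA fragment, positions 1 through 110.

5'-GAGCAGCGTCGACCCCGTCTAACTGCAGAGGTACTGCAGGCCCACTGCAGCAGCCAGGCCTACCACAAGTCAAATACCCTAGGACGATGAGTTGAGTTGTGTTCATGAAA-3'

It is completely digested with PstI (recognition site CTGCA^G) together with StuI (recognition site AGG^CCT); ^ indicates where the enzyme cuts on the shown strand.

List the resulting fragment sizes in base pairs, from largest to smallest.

PstI sites (CTGCAG) start at positions 23, 34, 45.
PstI cuts after base 5 of each site (before the last base), so after positions 27, 38, 49.
The StuI site (AGGCCT) starts at position 56.
StuI cuts after base 3 of each site, so after position 58.
Combined cut positions: 27, 38, 49, 58.
Linear molecule, 4 cuts → 5 fragments:
  1–27 → 27 bp
  28–38 → 11 bp
  39–49 → 11 bp
  50–58 → 9 bp
  59–110 → 52 bp
Sorted largest to smallest: 52, 27, 11, 11, 9 bp.

52, 27, 11, 11, 9 bp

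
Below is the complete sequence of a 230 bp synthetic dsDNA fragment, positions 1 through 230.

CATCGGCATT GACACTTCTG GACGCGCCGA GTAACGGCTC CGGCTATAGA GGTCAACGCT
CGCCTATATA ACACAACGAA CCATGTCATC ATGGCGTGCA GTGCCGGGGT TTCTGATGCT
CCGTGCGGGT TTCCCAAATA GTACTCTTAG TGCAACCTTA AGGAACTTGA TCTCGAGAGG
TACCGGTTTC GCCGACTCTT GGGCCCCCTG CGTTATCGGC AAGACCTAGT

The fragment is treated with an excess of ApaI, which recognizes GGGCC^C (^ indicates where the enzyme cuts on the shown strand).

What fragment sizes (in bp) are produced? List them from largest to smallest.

205, 25 bp

The ApaI site (GGGCCC) starts at position 201.
ApaI cuts after base 5 of each site (before the last base), so after position 205.
Linear molecule, 1 cut → 2 fragments:
  1–205 → 205 bp
  206–230 → 25 bp
Sorted largest to smallest: 205, 25 bp.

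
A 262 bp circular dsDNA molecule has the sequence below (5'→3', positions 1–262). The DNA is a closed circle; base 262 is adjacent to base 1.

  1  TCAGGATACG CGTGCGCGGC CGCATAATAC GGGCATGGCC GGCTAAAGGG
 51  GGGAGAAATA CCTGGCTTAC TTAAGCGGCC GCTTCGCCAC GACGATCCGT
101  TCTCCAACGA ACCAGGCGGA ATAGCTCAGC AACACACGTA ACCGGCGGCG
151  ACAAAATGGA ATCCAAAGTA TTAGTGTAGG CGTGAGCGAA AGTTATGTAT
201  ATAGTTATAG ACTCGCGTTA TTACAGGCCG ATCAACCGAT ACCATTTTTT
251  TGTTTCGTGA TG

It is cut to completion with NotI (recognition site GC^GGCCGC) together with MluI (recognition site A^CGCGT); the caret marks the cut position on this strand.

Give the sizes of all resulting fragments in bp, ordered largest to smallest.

NotI sites (GCGGCCGC) start at positions 16, 75.
NotI cuts after base 2 of each site, so after positions 17, 76.
The MluI site (ACGCGT) starts at position 8.
MluI cuts after the first base of each site, so after position 8.
Combined cut positions: 8, 17, 76.
Circular molecule, 3 cuts → 3 fragments:
  9–17 → 9 bp
  18–76 → 59 bp
  77–262 then 1–8 → 186 + 8 = 194 bp
Sorted largest to smallest: 194, 59, 9 bp.

194, 59, 9 bp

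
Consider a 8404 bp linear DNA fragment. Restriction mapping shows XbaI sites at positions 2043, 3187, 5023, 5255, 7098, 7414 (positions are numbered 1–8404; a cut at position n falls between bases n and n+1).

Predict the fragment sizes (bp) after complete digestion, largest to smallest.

Linear molecule, 6 cuts → 7 fragments:
  2043 − 0 = 2043 bp
  3187 − 2043 = 1144 bp
  5023 − 3187 = 1836 bp
  5255 − 5023 = 232 bp
  7098 − 5255 = 1843 bp
  7414 − 7098 = 316 bp
  8404 − 7414 = 990 bp
Sorted largest to smallest: 2043, 1843, 1836, 1144, 990, 316, 232 bp.

2043, 1843, 1836, 1144, 990, 316, 232 bp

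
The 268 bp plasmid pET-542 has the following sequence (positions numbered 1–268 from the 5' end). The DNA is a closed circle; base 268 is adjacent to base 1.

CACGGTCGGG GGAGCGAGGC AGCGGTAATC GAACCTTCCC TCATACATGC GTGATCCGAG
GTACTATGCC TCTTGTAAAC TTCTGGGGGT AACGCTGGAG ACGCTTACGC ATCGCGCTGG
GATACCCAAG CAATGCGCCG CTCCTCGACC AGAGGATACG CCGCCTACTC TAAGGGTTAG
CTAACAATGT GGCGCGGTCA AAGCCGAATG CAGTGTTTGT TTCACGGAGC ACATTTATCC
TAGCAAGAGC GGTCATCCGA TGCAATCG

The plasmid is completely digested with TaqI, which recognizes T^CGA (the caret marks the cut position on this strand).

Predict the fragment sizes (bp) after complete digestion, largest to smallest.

TaqI sites (TCGA) start at positions 29, 145.
TaqI cuts after the first base of each site, so after positions 29, 145.
Circular molecule, 2 cuts → 2 fragments:
  30–145 → 116 bp
  146–268 then 1–29 → 123 + 29 = 152 bp
Sorted largest to smallest: 152, 116 bp.

152, 116 bp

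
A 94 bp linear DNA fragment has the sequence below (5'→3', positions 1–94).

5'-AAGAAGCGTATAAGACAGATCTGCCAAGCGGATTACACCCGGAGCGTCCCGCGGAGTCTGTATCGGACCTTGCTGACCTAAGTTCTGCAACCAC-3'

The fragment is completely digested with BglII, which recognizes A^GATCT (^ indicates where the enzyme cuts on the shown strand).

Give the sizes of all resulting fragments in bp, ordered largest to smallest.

77, 17 bp

The BglII site (AGATCT) starts at position 17.
BglII cuts after the first base of each site, so after position 17.
Linear molecule, 1 cut → 2 fragments:
  1–17 → 17 bp
  18–94 → 77 bp
Sorted largest to smallest: 77, 17 bp.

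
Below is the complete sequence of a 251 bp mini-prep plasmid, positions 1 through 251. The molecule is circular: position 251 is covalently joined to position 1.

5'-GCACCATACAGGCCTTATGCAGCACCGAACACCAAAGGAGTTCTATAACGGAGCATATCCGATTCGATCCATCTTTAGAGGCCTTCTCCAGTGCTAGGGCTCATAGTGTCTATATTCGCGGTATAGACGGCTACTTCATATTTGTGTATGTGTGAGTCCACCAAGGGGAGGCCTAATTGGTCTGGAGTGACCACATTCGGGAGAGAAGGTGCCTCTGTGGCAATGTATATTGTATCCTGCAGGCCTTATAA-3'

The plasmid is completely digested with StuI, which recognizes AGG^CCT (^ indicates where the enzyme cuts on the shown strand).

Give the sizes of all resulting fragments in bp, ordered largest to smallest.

90, 72, 69, 20 bp

StuI sites (AGGCCT) start at positions 10, 79, 169, 241.
StuI cuts after base 3 of each site, so after positions 12, 81, 171, 243.
Circular molecule, 4 cuts → 4 fragments:
  13–81 → 69 bp
  82–171 → 90 bp
  172–243 → 72 bp
  244–251 then 1–12 → 8 + 12 = 20 bp
Sorted largest to smallest: 90, 72, 69, 20 bp.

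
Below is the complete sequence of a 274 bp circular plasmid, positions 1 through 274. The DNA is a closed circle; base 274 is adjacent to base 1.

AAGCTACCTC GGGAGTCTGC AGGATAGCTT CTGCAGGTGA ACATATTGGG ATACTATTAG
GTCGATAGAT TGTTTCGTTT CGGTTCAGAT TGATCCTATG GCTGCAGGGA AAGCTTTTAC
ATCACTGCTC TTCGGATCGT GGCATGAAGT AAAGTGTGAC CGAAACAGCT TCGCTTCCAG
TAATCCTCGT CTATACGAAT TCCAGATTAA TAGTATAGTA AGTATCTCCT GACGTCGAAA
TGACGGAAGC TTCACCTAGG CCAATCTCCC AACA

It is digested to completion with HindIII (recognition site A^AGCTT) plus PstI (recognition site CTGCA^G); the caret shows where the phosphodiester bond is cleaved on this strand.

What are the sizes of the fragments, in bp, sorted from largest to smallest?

136, 71, 48, 14, 5 bp

HindIII sites (AAGCTT) start at positions 111, 247.
HindIII cuts after the first base of each site, so after positions 111, 247.
PstI sites (CTGCAG) start at positions 17, 31, 102.
PstI cuts after base 5 of each site (before the last base), so after positions 21, 35, 106.
Combined cut positions: 21, 35, 106, 111, 247.
Circular molecule, 5 cuts → 5 fragments:
  22–35 → 14 bp
  36–106 → 71 bp
  107–111 → 5 bp
  112–247 → 136 bp
  248–274 then 1–21 → 27 + 21 = 48 bp
Sorted largest to smallest: 136, 71, 48, 14, 5 bp.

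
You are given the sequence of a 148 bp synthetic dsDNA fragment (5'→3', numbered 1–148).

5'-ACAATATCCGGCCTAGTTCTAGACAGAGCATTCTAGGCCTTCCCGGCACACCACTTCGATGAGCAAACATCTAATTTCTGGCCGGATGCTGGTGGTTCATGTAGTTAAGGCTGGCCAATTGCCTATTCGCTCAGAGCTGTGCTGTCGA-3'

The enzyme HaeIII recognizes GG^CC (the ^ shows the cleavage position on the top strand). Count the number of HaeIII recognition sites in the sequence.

GGCC occurs starting at positions 10, 36, 80, 113.
HaeIII cuts at 4 sites.

4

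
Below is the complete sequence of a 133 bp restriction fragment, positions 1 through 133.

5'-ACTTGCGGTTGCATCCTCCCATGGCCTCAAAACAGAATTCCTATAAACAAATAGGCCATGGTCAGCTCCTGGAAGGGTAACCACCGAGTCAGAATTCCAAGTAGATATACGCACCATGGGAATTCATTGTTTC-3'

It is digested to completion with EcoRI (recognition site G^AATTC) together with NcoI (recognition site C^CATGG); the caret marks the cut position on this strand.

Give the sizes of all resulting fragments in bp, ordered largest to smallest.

EcoRI sites (GAATTC) start at positions 35, 92, 120.
EcoRI cuts after the first base of each site, so after positions 35, 92, 120.
NcoI sites (CCATGG) start at positions 19, 56, 114.
NcoI cuts after the first base of each site, so after positions 19, 56, 114.
Combined cut positions: 19, 35, 56, 92, 114, 120.
Linear molecule, 6 cuts → 7 fragments:
  1–19 → 19 bp
  20–35 → 16 bp
  36–56 → 21 bp
  57–92 → 36 bp
  93–114 → 22 bp
  115–120 → 6 bp
  121–133 → 13 bp
Sorted largest to smallest: 36, 22, 21, 19, 16, 13, 6 bp.

36, 22, 21, 19, 16, 13, 6 bp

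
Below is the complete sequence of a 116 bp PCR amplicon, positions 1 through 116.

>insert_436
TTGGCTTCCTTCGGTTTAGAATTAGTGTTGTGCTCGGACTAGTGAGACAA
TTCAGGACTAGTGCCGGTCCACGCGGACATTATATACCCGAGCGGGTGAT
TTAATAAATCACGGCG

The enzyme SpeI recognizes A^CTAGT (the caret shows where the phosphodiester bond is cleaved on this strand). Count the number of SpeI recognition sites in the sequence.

2

ACTAGT occurs starting at positions 38, 57.
SpeI cuts at 2 sites.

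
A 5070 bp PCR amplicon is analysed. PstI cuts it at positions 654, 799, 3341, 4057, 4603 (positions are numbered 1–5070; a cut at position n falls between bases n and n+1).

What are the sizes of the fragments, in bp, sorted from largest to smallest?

Linear molecule, 5 cuts → 6 fragments:
  654 − 0 = 654 bp
  799 − 654 = 145 bp
  3341 − 799 = 2542 bp
  4057 − 3341 = 716 bp
  4603 − 4057 = 546 bp
  5070 − 4603 = 467 bp
Sorted largest to smallest: 2542, 716, 654, 546, 467, 145 bp.

2542, 716, 654, 546, 467, 145 bp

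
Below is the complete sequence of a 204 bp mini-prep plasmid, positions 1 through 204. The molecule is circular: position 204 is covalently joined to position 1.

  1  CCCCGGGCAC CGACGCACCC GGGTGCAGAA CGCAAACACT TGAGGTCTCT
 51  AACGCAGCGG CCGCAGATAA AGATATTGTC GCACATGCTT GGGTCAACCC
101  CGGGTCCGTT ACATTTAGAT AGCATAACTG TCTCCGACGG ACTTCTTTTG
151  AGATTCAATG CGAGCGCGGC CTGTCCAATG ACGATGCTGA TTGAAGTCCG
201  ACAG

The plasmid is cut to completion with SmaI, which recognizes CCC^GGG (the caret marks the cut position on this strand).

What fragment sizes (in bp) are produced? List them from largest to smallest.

107, 81, 16 bp

SmaI sites (CCCGGG) start at positions 2, 18, 99.
SmaI cuts after base 3 of each site, so after positions 4, 20, 101.
Circular molecule, 3 cuts → 3 fragments:
  5–20 → 16 bp
  21–101 → 81 bp
  102–204 then 1–4 → 103 + 4 = 107 bp
Sorted largest to smallest: 107, 81, 16 bp.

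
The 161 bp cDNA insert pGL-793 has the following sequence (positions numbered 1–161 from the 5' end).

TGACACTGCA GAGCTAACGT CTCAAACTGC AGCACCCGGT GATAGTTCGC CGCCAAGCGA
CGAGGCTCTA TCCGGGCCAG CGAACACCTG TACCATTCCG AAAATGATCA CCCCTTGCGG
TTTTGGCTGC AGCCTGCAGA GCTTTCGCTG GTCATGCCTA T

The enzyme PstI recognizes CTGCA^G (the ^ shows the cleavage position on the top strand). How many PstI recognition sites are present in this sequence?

CTGCAG occurs starting at positions 6, 27, 127, 134.
PstI cuts at 4 sites.

4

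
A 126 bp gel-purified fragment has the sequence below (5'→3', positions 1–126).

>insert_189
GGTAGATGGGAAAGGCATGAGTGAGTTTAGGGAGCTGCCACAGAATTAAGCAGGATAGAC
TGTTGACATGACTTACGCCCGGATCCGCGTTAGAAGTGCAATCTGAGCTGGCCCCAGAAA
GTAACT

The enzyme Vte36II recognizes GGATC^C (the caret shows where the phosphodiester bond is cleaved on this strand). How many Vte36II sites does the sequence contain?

1

GGATCC occurs starting at position 81.
Vte36II cuts at 1 site.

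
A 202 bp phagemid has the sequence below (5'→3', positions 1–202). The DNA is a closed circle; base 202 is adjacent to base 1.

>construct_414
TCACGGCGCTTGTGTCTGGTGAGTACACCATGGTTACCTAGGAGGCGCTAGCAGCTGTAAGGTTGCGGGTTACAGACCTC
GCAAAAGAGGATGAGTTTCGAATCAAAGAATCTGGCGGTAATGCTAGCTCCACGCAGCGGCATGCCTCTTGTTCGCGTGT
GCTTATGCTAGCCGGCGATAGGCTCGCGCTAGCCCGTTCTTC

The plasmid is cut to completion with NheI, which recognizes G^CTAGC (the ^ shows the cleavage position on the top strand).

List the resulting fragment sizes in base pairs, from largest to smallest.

NheI sites (GCTAGC) start at positions 47, 123, 167, 188.
NheI cuts after the first base of each site, so after positions 47, 123, 167, 188.
Circular molecule, 4 cuts → 4 fragments:
  48–123 → 76 bp
  124–167 → 44 bp
  168–188 → 21 bp
  189–202 then 1–47 → 14 + 47 = 61 bp
Sorted largest to smallest: 76, 61, 44, 21 bp.

76, 61, 44, 21 bp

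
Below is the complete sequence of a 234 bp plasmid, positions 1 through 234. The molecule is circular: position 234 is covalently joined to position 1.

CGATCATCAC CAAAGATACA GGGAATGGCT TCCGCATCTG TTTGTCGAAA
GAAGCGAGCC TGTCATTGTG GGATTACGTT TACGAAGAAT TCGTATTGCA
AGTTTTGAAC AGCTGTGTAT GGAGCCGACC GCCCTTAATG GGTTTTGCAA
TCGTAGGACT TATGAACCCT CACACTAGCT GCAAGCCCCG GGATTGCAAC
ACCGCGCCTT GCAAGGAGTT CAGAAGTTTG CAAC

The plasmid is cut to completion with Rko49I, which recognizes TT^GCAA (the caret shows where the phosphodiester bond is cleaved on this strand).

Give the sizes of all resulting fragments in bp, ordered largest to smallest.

102, 49, 49, 19, 15 bp

Rko49I sites (TTGCAA) start at positions 96, 145, 194, 209, 228.
Rko49I cuts after base 2 of each site, so after positions 97, 146, 195, 210, 229.
Circular molecule, 5 cuts → 5 fragments:
  98–146 → 49 bp
  147–195 → 49 bp
  196–210 → 15 bp
  211–229 → 19 bp
  230–234 then 1–97 → 5 + 97 = 102 bp
Sorted largest to smallest: 102, 49, 49, 19, 15 bp.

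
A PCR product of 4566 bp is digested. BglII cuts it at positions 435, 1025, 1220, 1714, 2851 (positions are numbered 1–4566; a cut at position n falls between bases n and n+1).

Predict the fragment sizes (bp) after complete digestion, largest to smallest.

1715, 1137, 590, 494, 435, 195 bp

Linear molecule, 5 cuts → 6 fragments:
  435 − 0 = 435 bp
  1025 − 435 = 590 bp
  1220 − 1025 = 195 bp
  1714 − 1220 = 494 bp
  2851 − 1714 = 1137 bp
  4566 − 2851 = 1715 bp
Sorted largest to smallest: 1715, 1137, 590, 494, 435, 195 bp.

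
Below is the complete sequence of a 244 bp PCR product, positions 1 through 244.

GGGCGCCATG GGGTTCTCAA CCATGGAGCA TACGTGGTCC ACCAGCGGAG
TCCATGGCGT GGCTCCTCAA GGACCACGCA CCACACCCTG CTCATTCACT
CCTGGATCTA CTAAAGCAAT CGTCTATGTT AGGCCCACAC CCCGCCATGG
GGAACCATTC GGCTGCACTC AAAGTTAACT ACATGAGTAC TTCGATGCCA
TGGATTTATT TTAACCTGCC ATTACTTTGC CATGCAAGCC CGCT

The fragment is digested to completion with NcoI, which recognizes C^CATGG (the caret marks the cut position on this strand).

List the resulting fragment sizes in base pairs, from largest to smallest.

NcoI sites (CCATGG) start at positions 6, 21, 52, 145, 198.
NcoI cuts after the first base of each site, so after positions 6, 21, 52, 145, 198.
Linear molecule, 5 cuts → 6 fragments:
  1–6 → 6 bp
  7–21 → 15 bp
  22–52 → 31 bp
  53–145 → 93 bp
  146–198 → 53 bp
  199–244 → 46 bp
Sorted largest to smallest: 93, 53, 46, 31, 15, 6 bp.

93, 53, 46, 31, 15, 6 bp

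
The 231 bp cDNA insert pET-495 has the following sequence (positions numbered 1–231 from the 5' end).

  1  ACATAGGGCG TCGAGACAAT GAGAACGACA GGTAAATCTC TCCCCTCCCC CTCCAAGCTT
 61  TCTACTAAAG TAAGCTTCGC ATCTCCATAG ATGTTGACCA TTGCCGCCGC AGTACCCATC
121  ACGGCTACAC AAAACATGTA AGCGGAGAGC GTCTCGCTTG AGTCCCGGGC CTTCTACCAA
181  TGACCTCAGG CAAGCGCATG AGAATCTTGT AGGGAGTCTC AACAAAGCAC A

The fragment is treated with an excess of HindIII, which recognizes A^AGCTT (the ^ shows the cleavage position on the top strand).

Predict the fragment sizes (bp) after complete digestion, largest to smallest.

159, 55, 17 bp

HindIII sites (AAGCTT) start at positions 55, 72.
HindIII cuts after the first base of each site, so after positions 55, 72.
Linear molecule, 2 cuts → 3 fragments:
  1–55 → 55 bp
  56–72 → 17 bp
  73–231 → 159 bp
Sorted largest to smallest: 159, 55, 17 bp.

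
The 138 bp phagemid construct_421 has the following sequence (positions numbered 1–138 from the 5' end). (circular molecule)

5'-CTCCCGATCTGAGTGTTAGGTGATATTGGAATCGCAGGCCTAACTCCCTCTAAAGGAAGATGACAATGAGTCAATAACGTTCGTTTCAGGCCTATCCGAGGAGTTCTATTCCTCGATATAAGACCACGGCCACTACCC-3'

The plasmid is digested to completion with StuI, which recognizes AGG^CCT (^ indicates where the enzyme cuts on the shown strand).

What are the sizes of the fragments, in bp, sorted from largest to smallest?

StuI sites (AGGCCT) start at positions 36, 88.
StuI cuts after base 3 of each site, so after positions 38, 90.
Circular molecule, 2 cuts → 2 fragments:
  39–90 → 52 bp
  91–138 then 1–38 → 48 + 38 = 86 bp
Sorted largest to smallest: 86, 52 bp.

86, 52 bp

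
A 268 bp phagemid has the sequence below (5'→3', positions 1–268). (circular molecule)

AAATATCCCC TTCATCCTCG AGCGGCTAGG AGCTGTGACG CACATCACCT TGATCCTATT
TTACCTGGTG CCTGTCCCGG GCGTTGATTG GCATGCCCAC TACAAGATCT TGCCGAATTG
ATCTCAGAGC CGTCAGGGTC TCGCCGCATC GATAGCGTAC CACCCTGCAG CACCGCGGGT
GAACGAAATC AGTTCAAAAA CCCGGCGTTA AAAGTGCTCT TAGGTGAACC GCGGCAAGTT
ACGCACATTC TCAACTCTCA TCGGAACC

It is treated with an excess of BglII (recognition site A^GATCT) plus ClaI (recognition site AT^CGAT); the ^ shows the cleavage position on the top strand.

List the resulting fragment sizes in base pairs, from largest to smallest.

224, 44 bp

The BglII site (AGATCT) starts at position 105.
BglII cuts after the first base of each site, so after position 105.
The ClaI site (ATCGAT) starts at position 148.
ClaI cuts after base 2 of each site, so after position 149.
Combined cut positions: 105, 149.
Circular molecule, 2 cuts → 2 fragments:
  106–149 → 44 bp
  150–268 then 1–105 → 119 + 105 = 224 bp
Sorted largest to smallest: 224, 44 bp.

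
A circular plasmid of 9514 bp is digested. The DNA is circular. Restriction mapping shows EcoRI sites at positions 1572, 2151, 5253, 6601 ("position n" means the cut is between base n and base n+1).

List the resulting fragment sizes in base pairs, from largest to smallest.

4485, 3102, 1348, 579 bp

Circular molecule, 4 cuts → 4 fragments:
  2151 − 1572 = 579 bp
  5253 − 2151 = 3102 bp
  6601 − 5253 = 1348 bp
  wrap: 9514 − 6601 + 1572 = 4485 bp
Sorted largest to smallest: 4485, 3102, 1348, 579 bp.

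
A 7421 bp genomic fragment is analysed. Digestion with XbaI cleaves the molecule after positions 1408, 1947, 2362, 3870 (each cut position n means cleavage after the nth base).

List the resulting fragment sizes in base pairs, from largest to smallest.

3551, 1508, 1408, 539, 415 bp

Linear molecule, 4 cuts → 5 fragments:
  1408 − 0 = 1408 bp
  1947 − 1408 = 539 bp
  2362 − 1947 = 415 bp
  3870 − 2362 = 1508 bp
  7421 − 3870 = 3551 bp
Sorted largest to smallest: 3551, 1508, 1408, 539, 415 bp.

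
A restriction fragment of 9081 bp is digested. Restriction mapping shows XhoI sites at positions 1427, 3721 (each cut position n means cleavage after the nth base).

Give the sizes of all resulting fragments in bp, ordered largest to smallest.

Linear molecule, 2 cuts → 3 fragments:
  1427 − 0 = 1427 bp
  3721 − 1427 = 2294 bp
  9081 − 3721 = 5360 bp
Sorted largest to smallest: 5360, 2294, 1427 bp.

5360, 2294, 1427 bp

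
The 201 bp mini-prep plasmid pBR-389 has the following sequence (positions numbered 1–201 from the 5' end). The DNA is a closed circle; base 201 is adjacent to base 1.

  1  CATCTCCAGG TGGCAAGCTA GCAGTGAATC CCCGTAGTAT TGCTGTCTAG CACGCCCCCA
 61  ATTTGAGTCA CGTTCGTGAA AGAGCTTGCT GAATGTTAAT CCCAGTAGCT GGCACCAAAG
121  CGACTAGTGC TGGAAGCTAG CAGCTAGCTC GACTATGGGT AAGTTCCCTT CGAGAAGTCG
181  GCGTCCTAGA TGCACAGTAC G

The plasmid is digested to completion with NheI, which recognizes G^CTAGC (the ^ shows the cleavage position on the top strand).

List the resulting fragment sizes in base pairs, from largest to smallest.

NheI sites (GCTAGC) start at positions 17, 136, 143.
NheI cuts after the first base of each site, so after positions 17, 136, 143.
Circular molecule, 3 cuts → 3 fragments:
  18–136 → 119 bp
  137–143 → 7 bp
  144–201 then 1–17 → 58 + 17 = 75 bp
Sorted largest to smallest: 119, 75, 7 bp.

119, 75, 7 bp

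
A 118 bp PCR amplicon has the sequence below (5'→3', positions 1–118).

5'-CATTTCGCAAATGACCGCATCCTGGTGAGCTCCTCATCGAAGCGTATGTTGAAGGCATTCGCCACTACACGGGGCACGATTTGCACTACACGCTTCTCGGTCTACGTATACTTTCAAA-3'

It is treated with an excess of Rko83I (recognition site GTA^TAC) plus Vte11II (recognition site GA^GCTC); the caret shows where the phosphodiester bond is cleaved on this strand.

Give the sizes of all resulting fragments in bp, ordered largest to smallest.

80, 28, 10 bp

The Rko83I site (GTATAC) starts at position 106.
Rko83I cuts after base 3 of each site, so after position 108.
The Vte11II site (GAGCTC) starts at position 27.
Vte11II cuts after base 2 of each site, so after position 28.
Combined cut positions: 28, 108.
Linear molecule, 2 cuts → 3 fragments:
  1–28 → 28 bp
  29–108 → 80 bp
  109–118 → 10 bp
Sorted largest to smallest: 80, 28, 10 bp.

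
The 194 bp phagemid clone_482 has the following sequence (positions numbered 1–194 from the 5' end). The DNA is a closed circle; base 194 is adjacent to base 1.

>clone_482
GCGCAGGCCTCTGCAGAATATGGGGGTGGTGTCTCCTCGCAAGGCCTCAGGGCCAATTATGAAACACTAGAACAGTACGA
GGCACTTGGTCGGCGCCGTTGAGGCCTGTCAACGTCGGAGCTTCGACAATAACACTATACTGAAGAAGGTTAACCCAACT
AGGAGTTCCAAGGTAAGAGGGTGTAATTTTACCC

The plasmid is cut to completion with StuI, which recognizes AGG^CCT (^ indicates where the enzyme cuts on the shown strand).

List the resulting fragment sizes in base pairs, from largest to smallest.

StuI sites (AGGCCT) start at positions 5, 42, 102.
StuI cuts after base 3 of each site, so after positions 7, 44, 104.
Circular molecule, 3 cuts → 3 fragments:
  8–44 → 37 bp
  45–104 → 60 bp
  105–194 then 1–7 → 90 + 7 = 97 bp
Sorted largest to smallest: 97, 60, 37 bp.

97, 60, 37 bp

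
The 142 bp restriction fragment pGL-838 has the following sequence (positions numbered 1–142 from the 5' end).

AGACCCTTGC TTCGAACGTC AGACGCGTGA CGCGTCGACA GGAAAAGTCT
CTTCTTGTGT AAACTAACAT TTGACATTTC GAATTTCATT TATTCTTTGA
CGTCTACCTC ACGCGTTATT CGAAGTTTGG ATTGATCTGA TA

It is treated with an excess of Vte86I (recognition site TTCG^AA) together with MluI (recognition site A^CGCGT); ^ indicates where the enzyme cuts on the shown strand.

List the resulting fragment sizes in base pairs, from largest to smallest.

Vte86I sites (TTCGAA) start at positions 11, 78, 119.
Vte86I cuts after base 4 of each site, so after positions 14, 81, 122.
MluI sites (ACGCGT) start at positions 23, 30, 111.
MluI cuts after the first base of each site, so after positions 23, 30, 111.
Combined cut positions: 14, 23, 30, 81, 111, 122.
Linear molecule, 6 cuts → 7 fragments:
  1–14 → 14 bp
  15–23 → 9 bp
  24–30 → 7 bp
  31–81 → 51 bp
  82–111 → 30 bp
  112–122 → 11 bp
  123–142 → 20 bp
Sorted largest to smallest: 51, 30, 20, 14, 11, 9, 7 bp.

51, 30, 20, 14, 11, 9, 7 bp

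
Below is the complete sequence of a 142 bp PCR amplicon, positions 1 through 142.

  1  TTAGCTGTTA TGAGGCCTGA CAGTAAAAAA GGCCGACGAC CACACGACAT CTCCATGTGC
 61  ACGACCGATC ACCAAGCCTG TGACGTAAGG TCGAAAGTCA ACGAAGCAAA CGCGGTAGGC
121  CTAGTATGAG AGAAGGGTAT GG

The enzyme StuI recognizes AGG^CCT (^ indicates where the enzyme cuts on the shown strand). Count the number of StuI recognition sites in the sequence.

2

AGGCCT occurs starting at positions 13, 117.
StuI cuts at 2 sites.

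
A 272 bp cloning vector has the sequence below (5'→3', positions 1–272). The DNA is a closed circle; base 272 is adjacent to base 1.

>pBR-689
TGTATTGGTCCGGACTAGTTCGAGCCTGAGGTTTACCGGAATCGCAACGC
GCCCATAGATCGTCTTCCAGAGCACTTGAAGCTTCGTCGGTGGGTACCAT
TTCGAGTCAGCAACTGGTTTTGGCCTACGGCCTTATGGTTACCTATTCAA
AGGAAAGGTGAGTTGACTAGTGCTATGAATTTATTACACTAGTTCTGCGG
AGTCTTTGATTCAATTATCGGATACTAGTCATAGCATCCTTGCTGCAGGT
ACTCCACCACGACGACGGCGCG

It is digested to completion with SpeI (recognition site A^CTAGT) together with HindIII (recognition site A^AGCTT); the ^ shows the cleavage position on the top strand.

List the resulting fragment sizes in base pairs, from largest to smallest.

SpeI sites (ACTAGT) start at positions 14, 166, 188, 224.
SpeI cuts after the first base of each site, so after positions 14, 166, 188, 224.
The HindIII site (AAGCTT) starts at position 79.
HindIII cuts after the first base of each site, so after position 79.
Combined cut positions: 14, 79, 166, 188, 224.
Circular molecule, 5 cuts → 5 fragments:
  15–79 → 65 bp
  80–166 → 87 bp
  167–188 → 22 bp
  189–224 → 36 bp
  225–272 then 1–14 → 48 + 14 = 62 bp
Sorted largest to smallest: 87, 65, 62, 36, 22 bp.

87, 65, 62, 36, 22 bp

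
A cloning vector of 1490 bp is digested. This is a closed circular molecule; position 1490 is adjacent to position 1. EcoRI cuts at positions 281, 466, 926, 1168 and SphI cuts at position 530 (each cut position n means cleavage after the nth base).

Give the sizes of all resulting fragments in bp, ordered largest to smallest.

Combined cut positions (sorted): 281, 466, 530, 926, 1168.
Circular molecule, 5 cuts → 5 fragments:
  466 − 281 = 185 bp
  530 − 466 = 64 bp
  926 − 530 = 396 bp
  1168 − 926 = 242 bp
  wrap: 1490 − 1168 + 281 = 603 bp
Sorted largest to smallest: 603, 396, 242, 185, 64 bp.

603, 396, 242, 185, 64 bp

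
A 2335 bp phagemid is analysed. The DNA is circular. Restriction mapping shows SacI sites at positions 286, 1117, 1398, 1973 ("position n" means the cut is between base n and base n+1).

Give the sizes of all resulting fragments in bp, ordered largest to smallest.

Circular molecule, 4 cuts → 4 fragments:
  1117 − 286 = 831 bp
  1398 − 1117 = 281 bp
  1973 − 1398 = 575 bp
  wrap: 2335 − 1973 + 286 = 648 bp
Sorted largest to smallest: 831, 648, 575, 281 bp.

831, 648, 575, 281 bp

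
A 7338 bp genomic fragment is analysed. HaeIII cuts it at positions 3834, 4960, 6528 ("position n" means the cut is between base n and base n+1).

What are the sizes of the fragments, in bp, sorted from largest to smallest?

Linear molecule, 3 cuts → 4 fragments:
  3834 − 0 = 3834 bp
  4960 − 3834 = 1126 bp
  6528 − 4960 = 1568 bp
  7338 − 6528 = 810 bp
Sorted largest to smallest: 3834, 1568, 1126, 810 bp.

3834, 1568, 1126, 810 bp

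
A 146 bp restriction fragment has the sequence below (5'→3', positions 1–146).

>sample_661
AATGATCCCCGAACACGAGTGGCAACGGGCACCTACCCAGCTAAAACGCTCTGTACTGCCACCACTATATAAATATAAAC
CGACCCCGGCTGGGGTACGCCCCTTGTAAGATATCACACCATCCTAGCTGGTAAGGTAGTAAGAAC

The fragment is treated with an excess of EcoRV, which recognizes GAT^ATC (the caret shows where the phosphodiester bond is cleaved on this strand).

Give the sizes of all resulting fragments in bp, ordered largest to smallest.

112, 34 bp

The EcoRV site (GATATC) starts at position 110.
EcoRV cuts after base 3 of each site, so after position 112.
Linear molecule, 1 cut → 2 fragments:
  1–112 → 112 bp
  113–146 → 34 bp
Sorted largest to smallest: 112, 34 bp.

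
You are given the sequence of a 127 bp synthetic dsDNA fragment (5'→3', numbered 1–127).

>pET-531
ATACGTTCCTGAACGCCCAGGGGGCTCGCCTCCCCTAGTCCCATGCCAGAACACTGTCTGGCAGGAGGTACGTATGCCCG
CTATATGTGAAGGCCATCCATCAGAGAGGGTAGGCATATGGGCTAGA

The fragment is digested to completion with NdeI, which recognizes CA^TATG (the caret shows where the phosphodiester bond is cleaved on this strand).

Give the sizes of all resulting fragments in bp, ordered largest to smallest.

116, 11 bp

The NdeI site (CATATG) starts at position 115.
NdeI cuts after base 2 of each site, so after position 116.
Linear molecule, 1 cut → 2 fragments:
  1–116 → 116 bp
  117–127 → 11 bp
Sorted largest to smallest: 116, 11 bp.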